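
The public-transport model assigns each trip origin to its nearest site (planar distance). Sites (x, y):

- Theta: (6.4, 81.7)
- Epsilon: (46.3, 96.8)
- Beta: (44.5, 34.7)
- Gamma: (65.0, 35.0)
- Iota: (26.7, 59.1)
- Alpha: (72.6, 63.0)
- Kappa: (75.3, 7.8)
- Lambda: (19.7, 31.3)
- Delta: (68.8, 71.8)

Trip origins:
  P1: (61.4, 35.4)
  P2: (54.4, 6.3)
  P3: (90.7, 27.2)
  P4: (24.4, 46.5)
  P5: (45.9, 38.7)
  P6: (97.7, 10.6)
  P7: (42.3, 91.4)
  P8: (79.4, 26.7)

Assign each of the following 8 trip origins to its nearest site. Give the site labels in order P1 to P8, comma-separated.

P1 → Gamma (d²=13.12)
P2 → Kappa (d²=439.06)
P3 → Kappa (d²=613.52)
P4 → Iota (d²=164.05)
P5 → Beta (d²=17.96)
P6 → Kappa (d²=509.60)
P7 → Epsilon (d²=45.16)
P8 → Gamma (d²=276.25)

Gamma, Kappa, Kappa, Iota, Beta, Kappa, Epsilon, Gamma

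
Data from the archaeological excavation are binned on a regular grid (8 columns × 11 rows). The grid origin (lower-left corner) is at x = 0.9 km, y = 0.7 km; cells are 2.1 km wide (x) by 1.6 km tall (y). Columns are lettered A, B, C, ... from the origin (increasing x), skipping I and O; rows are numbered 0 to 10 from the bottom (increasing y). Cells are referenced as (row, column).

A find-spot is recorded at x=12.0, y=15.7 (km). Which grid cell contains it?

(9, F)

Column index: ⌊(12.0 − 0.9) / 2.1⌋ = ⌊5.286⌋ = 5 → column F
Row offset from origin: ⌊(15.7 − 0.7) / 1.6⌋ = ⌊9.375⌋ = 9 → row 9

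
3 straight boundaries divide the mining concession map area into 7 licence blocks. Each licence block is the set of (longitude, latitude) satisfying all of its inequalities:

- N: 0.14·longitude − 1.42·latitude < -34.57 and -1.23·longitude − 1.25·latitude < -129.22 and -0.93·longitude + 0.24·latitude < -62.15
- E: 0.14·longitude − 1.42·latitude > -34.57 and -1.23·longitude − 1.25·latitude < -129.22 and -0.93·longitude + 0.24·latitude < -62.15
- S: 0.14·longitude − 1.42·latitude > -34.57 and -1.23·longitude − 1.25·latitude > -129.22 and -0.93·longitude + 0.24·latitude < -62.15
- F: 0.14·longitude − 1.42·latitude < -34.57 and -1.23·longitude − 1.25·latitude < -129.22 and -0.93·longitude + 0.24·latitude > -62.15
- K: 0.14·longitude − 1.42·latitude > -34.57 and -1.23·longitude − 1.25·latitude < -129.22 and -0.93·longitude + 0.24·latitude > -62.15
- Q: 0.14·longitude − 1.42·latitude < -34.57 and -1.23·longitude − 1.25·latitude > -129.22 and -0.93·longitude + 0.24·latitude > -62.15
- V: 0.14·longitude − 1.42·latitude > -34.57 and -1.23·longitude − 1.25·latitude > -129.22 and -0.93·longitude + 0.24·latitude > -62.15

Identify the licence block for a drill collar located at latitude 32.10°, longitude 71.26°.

0.14·71.26 − 1.42·32.10 = -35.606, which is < -34.57
-1.23·71.26 − 1.25·32.10 = -127.775, which is > -129.22
-0.93·71.26 + 0.24·32.10 = -58.568, which is > -62.15
This sign pattern matches Q.

Q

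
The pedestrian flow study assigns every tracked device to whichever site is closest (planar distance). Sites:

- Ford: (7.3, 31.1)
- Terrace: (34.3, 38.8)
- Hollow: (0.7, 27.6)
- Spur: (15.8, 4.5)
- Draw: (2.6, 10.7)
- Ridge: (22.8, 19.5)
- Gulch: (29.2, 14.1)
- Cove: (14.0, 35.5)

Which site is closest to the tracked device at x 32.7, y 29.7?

Squared distances to each site:
Ford: 647.120; Terrace: 85.370; Hollow: 1028.410; Spur: 920.650; Draw: 1267.010; Ridge: 202.050; Gulch: 255.610; Cove: 383.330.
Minimum at Terrace.

Terrace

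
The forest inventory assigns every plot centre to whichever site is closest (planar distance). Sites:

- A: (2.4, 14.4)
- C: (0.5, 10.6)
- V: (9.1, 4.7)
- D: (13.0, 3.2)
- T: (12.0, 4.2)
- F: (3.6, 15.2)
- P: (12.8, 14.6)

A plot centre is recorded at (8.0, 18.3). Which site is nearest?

F

Squared distances to each site:
A: 46.570; C: 115.540; V: 186.170; D: 253.010; T: 214.810; F: 28.970; P: 36.730.
Minimum at F.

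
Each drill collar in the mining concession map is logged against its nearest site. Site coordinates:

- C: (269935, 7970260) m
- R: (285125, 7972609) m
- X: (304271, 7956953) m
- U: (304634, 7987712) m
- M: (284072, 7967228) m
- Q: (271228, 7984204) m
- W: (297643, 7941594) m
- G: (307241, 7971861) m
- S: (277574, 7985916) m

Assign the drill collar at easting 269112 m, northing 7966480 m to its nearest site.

Squared distances to each site:
C: 14965729.000; R: 293980810.000; X: 1326919010.000; U: 1712610308.000; M: 224361104.000; Q: 318617632.000; W: 1433330957.000; G: 1482775802.000; S: 449363540.000.
Minimum at C.

C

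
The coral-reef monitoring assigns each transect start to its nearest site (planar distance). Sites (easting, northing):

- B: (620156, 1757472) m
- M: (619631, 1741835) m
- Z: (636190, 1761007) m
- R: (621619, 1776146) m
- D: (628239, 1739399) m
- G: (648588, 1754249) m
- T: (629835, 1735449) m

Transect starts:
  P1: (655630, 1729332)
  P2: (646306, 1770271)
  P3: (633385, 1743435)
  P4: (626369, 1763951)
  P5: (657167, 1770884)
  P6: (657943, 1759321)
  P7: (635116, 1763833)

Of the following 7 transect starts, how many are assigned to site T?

P1 → G
P2 → Z
P3 → D
P4 → B
P5 → G
P6 → G
P7 → Z
0 of the 7 go to T.

0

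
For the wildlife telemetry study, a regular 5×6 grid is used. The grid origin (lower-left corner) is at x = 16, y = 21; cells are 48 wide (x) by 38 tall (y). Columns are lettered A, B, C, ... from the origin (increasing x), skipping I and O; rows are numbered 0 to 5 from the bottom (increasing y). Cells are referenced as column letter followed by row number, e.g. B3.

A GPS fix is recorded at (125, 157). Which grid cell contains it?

Column index: ⌊(125 − 16) / 48⌋ = ⌊2.271⌋ = 2 → column C
Row offset from origin: ⌊(157 − 21) / 38⌋ = ⌊3.579⌋ = 3 → row 3

C3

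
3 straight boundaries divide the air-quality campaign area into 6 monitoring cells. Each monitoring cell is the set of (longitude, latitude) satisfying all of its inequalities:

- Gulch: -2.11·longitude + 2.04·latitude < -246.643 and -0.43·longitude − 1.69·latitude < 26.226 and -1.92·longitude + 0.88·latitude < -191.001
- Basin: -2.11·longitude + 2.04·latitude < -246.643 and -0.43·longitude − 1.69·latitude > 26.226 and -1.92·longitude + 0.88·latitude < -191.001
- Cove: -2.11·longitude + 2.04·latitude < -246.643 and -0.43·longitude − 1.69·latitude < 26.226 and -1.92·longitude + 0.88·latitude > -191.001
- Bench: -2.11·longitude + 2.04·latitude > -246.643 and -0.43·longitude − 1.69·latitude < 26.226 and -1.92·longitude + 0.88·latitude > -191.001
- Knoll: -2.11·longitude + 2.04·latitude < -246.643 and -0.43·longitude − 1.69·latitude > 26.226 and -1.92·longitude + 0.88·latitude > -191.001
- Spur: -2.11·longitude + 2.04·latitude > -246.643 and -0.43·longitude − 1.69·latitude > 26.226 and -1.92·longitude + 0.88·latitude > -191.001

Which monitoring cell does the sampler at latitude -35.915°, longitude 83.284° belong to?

Gulch

-2.11·83.284 + 2.04·-35.915 = -248.996, which is < -246.643
-0.43·83.284 − 1.69·-35.915 = 24.884, which is < 26.226
-1.92·83.284 + 0.88·-35.915 = -191.510, which is < -191.001
This sign pattern matches Gulch.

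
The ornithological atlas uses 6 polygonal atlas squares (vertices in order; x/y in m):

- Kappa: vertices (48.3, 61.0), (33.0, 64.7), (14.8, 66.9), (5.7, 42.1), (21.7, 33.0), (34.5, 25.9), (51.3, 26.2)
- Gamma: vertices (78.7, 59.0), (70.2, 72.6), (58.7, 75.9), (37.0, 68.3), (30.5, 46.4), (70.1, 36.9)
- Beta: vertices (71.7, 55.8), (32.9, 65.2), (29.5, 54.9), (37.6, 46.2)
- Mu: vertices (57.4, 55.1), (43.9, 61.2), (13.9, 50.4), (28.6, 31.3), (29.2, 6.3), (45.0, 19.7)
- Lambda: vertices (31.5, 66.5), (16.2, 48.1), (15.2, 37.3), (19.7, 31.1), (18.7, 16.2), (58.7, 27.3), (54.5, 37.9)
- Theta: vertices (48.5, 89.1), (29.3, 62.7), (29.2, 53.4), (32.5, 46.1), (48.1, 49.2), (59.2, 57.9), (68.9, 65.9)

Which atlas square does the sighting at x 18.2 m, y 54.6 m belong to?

Cast a ray rightward from (18.2, 54.6). For each polygon, the edges (by vertex number in listed order) whose endpoints lie on opposite sides of y = 54.6, where each meets that height, and whether that is right or left of the point:
Kappa: 3–4 at x≈10.29 (left), 7–1 at x≈48.85 (right) → 1 crossing.
Gamma: 4–5 at x≈32.93 (right), 6–1 at x≈76.99 (right) → 2 crossings.
Beta: 3–4 at x≈29.78 (right), 4–1 at x≈67.44 (right) → 2 crossings.
Mu: 2–3 at x≈25.57 (right), 6–1 at x≈57.22 (right) → 2 crossings.
Lambda: 1–2 at x≈21.60 (right), 7–1 at x≈41.07 (right) → 2 crossings.
Theta: 2–3 at x≈29.21 (right), 5–6 at x≈54.99 (right) → 2 crossings.
Only Kappa has an odd count, so the point is inside Kappa.

Kappa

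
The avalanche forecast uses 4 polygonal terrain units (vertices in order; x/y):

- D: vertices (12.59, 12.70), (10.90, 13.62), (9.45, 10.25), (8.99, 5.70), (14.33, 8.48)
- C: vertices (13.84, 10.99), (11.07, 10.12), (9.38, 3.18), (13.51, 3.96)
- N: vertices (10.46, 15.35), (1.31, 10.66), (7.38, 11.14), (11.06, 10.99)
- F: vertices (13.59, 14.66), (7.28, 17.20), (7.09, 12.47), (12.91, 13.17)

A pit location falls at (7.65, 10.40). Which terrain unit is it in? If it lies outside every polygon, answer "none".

Cast a ray rightward from (7.65, 10.40). For each polygon, the edges (by vertex number in listed order) whose endpoints lie on opposite sides of y = 10.40, where each meets that height, and whether that is right or left of the point:
D: 2–3 at x≈9.515 (right), 5–1 at x≈13.538 (right) → 2 crossings.
C: 1–2 at x≈11.961 (right), 4–1 at x≈13.812 (right) → 2 crossings.
N: no edge straddles that height → 0 crossings.
F: no edge straddles that height → 0 crossings.
All counts are even, so the point lies outside every listed polygon.

none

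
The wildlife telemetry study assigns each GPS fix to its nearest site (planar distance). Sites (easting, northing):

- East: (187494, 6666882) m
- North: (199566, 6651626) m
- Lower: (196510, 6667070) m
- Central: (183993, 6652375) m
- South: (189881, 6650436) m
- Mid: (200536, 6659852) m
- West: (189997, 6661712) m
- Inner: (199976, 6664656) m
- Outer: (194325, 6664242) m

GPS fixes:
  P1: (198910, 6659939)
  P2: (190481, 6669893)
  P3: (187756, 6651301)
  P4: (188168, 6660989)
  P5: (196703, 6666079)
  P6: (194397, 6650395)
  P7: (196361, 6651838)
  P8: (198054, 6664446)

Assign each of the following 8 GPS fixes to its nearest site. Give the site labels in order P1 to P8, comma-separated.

Mid, East, South, West, Lower, South, North, Inner

P1 → Mid (d²=2651445.00)
P2 → East (d²=17988290.00)
P3 → South (d²=5263850.00)
P4 → West (d²=3867970.00)
P5 → Lower (d²=1019330.00)
P6 → South (d²=20395937.00)
P7 → North (d²=10316969.00)
P8 → Inner (d²=3738184.00)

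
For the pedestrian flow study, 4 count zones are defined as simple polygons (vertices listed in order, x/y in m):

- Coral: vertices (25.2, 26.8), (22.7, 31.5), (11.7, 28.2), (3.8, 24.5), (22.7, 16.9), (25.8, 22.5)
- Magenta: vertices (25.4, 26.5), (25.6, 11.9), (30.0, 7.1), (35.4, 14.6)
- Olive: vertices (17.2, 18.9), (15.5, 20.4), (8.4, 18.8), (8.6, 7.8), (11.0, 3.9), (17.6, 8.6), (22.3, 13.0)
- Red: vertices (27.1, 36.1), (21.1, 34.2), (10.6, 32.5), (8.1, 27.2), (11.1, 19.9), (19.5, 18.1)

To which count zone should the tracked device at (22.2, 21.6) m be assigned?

Coral

Cast a ray rightward from (22.2, 21.6). For each polygon, the edges (by vertex number in listed order) whose endpoints lie on opposite sides of y = 21.6, where each meets that height, and whether that is right or left of the point:
Coral: 4–5 at x≈11.01 (left), 5–6 at x≈25.30 (right) → 1 crossing.
Magenta: 1–2 at x≈25.47 (right), 4–1 at x≈29.52 (right) → 2 crossings.
Olive: no edge straddles that height → 0 crossings.
Red: 4–5 at x≈10.40 (left), 6–1 at x≈20.98 (left) → 0 crossings.
Only Coral has an odd count, so the point is inside Coral.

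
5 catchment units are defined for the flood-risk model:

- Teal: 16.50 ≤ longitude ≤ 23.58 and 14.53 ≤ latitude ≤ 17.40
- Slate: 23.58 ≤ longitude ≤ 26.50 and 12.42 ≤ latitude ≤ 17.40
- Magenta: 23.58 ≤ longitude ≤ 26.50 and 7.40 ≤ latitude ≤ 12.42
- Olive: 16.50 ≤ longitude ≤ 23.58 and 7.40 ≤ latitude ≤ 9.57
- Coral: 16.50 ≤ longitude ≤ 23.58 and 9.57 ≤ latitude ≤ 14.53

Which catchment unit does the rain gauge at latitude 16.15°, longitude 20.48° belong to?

The point has longitude = 20.48 and latitude = 16.15.
Only Teal satisfies 16.50 ≤ longitude ≤ 23.58 and 14.53 ≤ latitude ≤ 17.40.

Teal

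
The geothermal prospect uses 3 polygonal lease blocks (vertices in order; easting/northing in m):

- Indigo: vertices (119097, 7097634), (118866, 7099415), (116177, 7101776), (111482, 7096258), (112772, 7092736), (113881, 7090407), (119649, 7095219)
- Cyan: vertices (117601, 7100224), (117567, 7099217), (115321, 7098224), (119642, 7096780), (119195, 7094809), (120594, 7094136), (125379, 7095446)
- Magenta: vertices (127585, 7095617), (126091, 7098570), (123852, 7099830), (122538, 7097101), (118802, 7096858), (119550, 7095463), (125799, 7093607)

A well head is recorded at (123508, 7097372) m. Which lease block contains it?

Magenta

Cast a ray rightward from (123508, 7097372). For each polygon, the edges (by vertex number in listed order) whose endpoints lie on opposite sides of northing = 7097372, where each meets that height, and whether that is right or left of the point:
Indigo: 3–4 at easting≈112429.8 (left), 7–1 at easting≈119156.9 (left) → 0 crossings.
Cyan: 3–4 at easting≈117870.5 (left), 7–1 at easting≈122243.7 (left) → 0 crossings.
Magenta: 1–2 at easting≈126697.1 (right), 3–4 at easting≈122668.5 (left) → 1 crossing.
Only Magenta has an odd count, so the point is inside Magenta.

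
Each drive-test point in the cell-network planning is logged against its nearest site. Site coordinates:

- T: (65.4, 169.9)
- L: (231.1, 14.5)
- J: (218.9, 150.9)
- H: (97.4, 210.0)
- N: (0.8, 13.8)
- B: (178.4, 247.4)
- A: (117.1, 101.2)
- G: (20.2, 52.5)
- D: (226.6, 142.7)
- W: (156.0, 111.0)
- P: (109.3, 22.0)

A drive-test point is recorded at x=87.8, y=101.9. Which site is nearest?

A

Squared distances to each site:
T: 5125.760; L: 28173.650; J: 19588.210; H: 11777.770; N: 15330.610; B: 29378.610; A: 858.980; G: 7010.120; D: 20930.080; W: 4734.050; P: 6846.260.
Minimum at A.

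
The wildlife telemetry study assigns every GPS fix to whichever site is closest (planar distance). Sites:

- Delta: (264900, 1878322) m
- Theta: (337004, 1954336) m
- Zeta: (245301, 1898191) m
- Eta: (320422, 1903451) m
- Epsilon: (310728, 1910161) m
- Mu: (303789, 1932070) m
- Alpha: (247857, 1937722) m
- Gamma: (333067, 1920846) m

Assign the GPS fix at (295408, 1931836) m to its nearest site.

Mu

Squared distances to each site:
Delta: 3794486260.000; Theta: 2236477216.000; Zeta: 3642697474.000; Eta: 1431408421.000; Epsilon: 704508025.000; Mu: 70295917.000; Alpha: 2295742597.000; Gamma: 1538980381.000.
Minimum at Mu.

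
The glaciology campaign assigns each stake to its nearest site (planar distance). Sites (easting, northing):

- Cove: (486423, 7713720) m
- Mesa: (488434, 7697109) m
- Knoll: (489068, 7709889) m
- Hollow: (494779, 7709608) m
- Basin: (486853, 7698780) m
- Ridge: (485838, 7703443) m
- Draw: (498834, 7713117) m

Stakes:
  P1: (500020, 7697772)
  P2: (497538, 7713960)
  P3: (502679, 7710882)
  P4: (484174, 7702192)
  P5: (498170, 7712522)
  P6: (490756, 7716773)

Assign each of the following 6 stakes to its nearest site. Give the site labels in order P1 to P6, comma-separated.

P1 → Mesa (d²=134674965.00)
P2 → Draw (d²=2390265.00)
P3 → Draw (d²=19779250.00)
P4 → Ridge (d²=4333897.00)
P5 → Draw (d²=794921.00)
P6 → Cove (d²=28095698.00)

Mesa, Draw, Draw, Ridge, Draw, Cove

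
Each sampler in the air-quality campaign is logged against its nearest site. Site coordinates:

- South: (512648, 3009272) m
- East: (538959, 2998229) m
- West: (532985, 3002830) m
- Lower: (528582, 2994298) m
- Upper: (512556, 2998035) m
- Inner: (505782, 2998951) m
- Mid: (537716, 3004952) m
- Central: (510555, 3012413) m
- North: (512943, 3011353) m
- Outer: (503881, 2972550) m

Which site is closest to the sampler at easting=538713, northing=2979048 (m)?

Squared distances to each site:
South: 1592874401.000; East: 367971277.000; West: 598393508.000; Lower: 335199661.000; Upper: 1044694818.000; Inner: 1480580170.000; Mid: 672011225.000; Central: 1906096189.000; North: 1707705925.000; Outer: 1255492228.000.
Minimum at Lower.

Lower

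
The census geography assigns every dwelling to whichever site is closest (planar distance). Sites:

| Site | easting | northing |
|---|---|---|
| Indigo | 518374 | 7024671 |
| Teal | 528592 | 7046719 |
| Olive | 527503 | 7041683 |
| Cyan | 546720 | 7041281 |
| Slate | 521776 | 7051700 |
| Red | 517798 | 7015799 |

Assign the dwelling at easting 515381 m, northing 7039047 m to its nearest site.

Olive

Squared distances to each site:
Indigo: 215627425.000; Teal: 233390105.000; Olive: 153891380.000; Cyan: 987123677.000; Slate: 200994434.000; Red: 546311393.000.
Minimum at Olive.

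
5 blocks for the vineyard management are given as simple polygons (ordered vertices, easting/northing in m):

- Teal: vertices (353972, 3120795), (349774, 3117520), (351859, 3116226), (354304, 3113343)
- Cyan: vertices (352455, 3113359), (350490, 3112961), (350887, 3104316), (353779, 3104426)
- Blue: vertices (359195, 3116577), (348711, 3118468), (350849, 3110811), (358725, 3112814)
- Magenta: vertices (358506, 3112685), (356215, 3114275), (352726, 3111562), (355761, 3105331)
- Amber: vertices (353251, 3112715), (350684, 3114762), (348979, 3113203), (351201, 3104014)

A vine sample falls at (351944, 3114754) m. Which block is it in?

Blue

Cast a ray rightward from (351944, 3114754). For each polygon, the edges (by vertex number in listed order) whose endpoints lie on opposite sides of northing = 3114754, where each meets that height, and whether that is right or left of the point:
Teal: 3–4 at easting≈353107.4 (right), 4–1 at easting≈354241.1 (right) → 2 crossings.
Cyan: no edge straddles that height → 0 crossings.
Blue: 2–3 at easting≈349748.0 (left), 4–1 at easting≈358967.3 (right) → 1 crossing.
Magenta: no edge straddles that height → 0 crossings.
Amber: 1–2 at easting≈350694.0 (left), 2–3 at easting≈350675.3 (left) → 0 crossings.
Only Blue has an odd count, so the point is inside Blue.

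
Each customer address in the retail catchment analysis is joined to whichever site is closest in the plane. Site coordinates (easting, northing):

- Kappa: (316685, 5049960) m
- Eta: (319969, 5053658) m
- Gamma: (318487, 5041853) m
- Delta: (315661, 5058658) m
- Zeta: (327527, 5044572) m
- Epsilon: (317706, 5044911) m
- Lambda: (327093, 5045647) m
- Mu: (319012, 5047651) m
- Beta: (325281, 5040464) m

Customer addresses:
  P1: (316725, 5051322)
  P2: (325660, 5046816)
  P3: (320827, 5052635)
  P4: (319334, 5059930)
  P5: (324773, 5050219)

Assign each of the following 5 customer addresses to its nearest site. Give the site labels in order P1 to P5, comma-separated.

Kappa, Lambda, Eta, Delta, Lambda

P1 → Kappa (d²=1856644.00)
P2 → Lambda (d²=3420050.00)
P3 → Eta (d²=1782693.00)
P4 → Delta (d²=15108913.00)
P5 → Lambda (d²=26285584.00)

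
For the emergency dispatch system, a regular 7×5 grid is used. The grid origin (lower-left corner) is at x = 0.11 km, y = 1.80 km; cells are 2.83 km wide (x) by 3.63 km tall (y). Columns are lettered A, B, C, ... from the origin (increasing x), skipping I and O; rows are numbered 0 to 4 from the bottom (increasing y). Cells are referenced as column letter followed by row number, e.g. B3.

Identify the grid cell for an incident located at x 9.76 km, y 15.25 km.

Column index: ⌊(9.76 − 0.11) / 2.83⌋ = ⌊3.410⌋ = 3 → column D
Row offset from origin: ⌊(15.25 − 1.80) / 3.63⌋ = ⌊3.705⌋ = 3 → row 3

D3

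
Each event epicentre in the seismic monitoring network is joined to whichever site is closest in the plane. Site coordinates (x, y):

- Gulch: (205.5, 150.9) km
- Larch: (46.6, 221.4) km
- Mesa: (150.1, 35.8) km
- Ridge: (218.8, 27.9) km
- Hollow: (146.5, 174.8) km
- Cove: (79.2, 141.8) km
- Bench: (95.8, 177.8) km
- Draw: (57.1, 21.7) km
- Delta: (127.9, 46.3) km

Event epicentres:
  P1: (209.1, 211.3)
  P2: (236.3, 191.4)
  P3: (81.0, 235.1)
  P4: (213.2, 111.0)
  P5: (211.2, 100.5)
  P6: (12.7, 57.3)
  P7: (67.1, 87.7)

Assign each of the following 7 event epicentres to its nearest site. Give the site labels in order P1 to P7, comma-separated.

P1 → Gulch (d²=3661.12)
P2 → Gulch (d²=2588.89)
P3 → Larch (d²=1371.05)
P4 → Gulch (d²=1651.30)
P5 → Gulch (d²=2572.65)
P6 → Draw (d²=3238.72)
P7 → Cove (d²=3073.22)

Gulch, Gulch, Larch, Gulch, Gulch, Draw, Cove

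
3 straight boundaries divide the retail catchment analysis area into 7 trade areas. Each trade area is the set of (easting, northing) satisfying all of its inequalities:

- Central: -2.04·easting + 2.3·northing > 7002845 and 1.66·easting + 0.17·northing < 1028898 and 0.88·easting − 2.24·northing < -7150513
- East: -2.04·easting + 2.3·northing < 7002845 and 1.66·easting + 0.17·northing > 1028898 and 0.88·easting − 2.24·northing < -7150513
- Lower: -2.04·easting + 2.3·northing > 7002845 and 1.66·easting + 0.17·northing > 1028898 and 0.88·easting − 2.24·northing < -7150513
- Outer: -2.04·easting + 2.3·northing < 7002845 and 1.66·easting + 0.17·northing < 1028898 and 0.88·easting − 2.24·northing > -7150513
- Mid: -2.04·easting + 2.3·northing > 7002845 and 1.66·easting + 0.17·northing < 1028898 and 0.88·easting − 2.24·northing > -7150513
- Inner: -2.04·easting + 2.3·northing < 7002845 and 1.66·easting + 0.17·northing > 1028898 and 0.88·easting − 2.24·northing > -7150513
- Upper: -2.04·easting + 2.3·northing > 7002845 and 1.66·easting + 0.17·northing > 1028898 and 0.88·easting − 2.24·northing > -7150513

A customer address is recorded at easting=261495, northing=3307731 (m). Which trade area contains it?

-2.04·261495 + 2.3·3307731 = 7074331.500, which is > 7002845
1.66·261495 + 0.17·3307731 = 996395.970, which is < 1028898
0.88·261495 − 2.24·3307731 = -7179201.840, which is < -7150513
This sign pattern matches Central.

Central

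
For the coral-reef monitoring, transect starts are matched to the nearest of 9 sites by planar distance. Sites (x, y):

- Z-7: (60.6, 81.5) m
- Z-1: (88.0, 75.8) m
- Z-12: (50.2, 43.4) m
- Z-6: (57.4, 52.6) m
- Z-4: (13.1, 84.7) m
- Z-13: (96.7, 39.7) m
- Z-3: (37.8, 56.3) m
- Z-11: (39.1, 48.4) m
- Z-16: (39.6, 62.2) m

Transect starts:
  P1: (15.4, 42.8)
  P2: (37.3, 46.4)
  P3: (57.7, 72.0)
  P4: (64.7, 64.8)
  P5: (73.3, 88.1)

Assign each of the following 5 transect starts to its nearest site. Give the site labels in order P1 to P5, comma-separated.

P1 → Z-11 (d²=593.05)
P2 → Z-11 (d²=7.24)
P3 → Z-7 (d²=98.66)
P4 → Z-6 (d²=202.13)
P5 → Z-7 (d²=204.85)

Z-11, Z-11, Z-7, Z-6, Z-7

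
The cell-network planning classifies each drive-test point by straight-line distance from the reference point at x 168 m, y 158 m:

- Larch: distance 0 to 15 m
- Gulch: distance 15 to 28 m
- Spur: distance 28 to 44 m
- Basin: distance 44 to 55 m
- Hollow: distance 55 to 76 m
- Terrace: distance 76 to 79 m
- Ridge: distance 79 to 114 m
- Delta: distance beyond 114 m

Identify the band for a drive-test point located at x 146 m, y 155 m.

Distance = √((146−168)² + (155−158)²) = √(484.000 + 9.000) = 22.204 m.
15 ≤ 22.204 < 28 → Gulch.

Gulch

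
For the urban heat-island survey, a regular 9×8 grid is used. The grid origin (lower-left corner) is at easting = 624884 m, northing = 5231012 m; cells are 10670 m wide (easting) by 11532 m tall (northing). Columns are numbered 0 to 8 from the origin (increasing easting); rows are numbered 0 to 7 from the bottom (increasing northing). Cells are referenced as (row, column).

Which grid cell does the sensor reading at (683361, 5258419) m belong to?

(2, 5)

Column index: ⌊(683361 − 624884) / 10670⌋ = ⌊5.481⌋ = 5
Row offset from origin: ⌊(5258419 − 5231012) / 11532⌋ = ⌊2.377⌋ = 2 → row 2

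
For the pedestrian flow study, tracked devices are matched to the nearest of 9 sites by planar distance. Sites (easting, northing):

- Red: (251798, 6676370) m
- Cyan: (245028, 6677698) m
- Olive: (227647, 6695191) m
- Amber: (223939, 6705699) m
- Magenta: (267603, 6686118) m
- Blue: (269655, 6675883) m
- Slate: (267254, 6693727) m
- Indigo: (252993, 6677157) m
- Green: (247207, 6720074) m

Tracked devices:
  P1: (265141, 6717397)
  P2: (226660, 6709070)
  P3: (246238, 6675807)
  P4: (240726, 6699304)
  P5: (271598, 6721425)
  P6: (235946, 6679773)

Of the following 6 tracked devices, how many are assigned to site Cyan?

2

P1 → Green
P2 → Amber
P3 → Cyan
P4 → Olive
P5 → Green
P6 → Cyan
2 of the 6 go to Cyan.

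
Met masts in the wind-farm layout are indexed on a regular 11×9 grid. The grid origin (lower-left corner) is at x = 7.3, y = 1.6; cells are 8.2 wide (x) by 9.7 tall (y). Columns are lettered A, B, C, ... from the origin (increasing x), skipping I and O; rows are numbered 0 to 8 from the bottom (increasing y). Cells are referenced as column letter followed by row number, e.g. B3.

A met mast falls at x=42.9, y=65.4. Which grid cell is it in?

Column index: ⌊(42.9 − 7.3) / 8.2⌋ = ⌊4.341⌋ = 4 → column E
Row offset from origin: ⌊(65.4 − 1.6) / 9.7⌋ = ⌊6.577⌋ = 6 → row 6

E6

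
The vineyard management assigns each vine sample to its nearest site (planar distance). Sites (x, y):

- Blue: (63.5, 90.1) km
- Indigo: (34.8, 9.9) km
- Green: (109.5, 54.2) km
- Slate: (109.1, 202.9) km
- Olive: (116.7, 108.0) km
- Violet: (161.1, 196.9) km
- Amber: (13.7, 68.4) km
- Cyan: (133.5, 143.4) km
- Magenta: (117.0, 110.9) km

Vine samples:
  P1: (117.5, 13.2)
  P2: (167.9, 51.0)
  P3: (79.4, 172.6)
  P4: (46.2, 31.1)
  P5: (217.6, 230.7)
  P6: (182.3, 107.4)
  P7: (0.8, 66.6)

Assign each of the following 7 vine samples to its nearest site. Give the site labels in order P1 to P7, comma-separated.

P1 → Green (d²=1745.00)
P2 → Green (d²=3420.80)
P3 → Slate (d²=1800.18)
P4 → Indigo (d²=579.40)
P5 → Violet (d²=4334.69)
P6 → Cyan (d²=3677.44)
P7 → Amber (d²=169.65)

Green, Green, Slate, Indigo, Violet, Cyan, Amber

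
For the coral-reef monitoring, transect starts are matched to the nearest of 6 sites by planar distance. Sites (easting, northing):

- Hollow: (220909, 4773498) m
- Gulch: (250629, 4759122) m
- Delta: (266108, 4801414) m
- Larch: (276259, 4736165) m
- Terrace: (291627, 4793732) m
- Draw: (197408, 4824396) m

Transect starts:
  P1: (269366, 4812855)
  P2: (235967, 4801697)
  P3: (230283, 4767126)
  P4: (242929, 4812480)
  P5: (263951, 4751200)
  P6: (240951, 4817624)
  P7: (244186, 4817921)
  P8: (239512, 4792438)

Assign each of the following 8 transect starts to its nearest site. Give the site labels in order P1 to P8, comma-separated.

P1 → Delta (d²=141511045.00)
P2 → Delta (d²=908559970.00)
P3 → Hollow (d²=128474260.00)
P4 → Delta (d²=659722397.00)
P5 → Gulch (d²=240233768.00)
P6 → Delta (d²=895638749.00)
P7 → Delta (d²=753055133.00)
P8 → Hollow (d²=704795209.00)

Delta, Delta, Hollow, Delta, Gulch, Delta, Delta, Hollow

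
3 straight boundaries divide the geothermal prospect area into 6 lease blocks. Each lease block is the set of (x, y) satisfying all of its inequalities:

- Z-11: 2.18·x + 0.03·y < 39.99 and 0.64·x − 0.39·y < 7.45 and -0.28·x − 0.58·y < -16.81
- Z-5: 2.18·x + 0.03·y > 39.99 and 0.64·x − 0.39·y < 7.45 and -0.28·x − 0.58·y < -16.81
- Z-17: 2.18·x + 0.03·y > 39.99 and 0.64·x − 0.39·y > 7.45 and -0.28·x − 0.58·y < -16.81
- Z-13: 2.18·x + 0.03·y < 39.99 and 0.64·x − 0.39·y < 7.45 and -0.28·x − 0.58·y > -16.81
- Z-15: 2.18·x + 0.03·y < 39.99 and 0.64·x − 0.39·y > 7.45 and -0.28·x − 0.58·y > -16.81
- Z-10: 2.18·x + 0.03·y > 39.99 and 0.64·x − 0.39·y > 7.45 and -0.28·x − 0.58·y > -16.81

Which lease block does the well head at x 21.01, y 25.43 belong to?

2.18·21.01 + 0.03·25.43 = 46.565, which is > 39.99
0.64·21.01 − 0.39·25.43 = 3.529, which is < 7.45
-0.28·21.01 − 0.58·25.43 = -20.632, which is < -16.81
This sign pattern matches Z-5.

Z-5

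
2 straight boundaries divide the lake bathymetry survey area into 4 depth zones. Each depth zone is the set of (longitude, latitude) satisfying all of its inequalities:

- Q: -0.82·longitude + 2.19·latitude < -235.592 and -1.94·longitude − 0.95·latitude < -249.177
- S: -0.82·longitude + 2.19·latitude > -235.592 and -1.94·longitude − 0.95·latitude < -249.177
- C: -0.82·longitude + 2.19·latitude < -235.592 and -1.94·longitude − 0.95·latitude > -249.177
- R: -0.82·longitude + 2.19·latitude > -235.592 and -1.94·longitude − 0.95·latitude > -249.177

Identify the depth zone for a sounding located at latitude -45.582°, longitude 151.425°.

S

-0.82·151.425 + 2.19·-45.582 = -223.993, which is > -235.592
-1.94·151.425 − 0.95·-45.582 = -250.462, which is < -249.177
This sign pattern matches S.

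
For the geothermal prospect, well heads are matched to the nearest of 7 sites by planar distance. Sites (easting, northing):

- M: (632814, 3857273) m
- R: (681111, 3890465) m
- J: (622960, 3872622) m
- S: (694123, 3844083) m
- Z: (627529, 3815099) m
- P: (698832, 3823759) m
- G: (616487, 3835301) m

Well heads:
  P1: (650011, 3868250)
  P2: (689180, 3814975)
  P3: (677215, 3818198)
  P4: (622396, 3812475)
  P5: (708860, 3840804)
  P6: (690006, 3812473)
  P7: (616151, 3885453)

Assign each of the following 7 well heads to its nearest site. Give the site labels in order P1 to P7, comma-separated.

M, P, P, Z, S, P, J

P1 → M (d²=416231338.00)
P2 → P (d²=170319760.00)
P3 → P (d²=498219410.00)
P4 → Z (d²=33233065.00)
P5 → S (d²=227931010.00)
P6 → P (d²=205272072.00)
P7 → J (d²=210997042.00)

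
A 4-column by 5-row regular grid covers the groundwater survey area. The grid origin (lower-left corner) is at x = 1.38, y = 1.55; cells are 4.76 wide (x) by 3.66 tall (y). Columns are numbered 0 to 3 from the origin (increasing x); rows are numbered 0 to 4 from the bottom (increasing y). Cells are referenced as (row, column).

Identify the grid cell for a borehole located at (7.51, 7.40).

Column index: ⌊(7.51 − 1.38) / 4.76⌋ = ⌊1.288⌋ = 1
Row offset from origin: ⌊(7.40 − 1.55) / 3.66⌋ = ⌊1.598⌋ = 1 → row 1

(1, 1)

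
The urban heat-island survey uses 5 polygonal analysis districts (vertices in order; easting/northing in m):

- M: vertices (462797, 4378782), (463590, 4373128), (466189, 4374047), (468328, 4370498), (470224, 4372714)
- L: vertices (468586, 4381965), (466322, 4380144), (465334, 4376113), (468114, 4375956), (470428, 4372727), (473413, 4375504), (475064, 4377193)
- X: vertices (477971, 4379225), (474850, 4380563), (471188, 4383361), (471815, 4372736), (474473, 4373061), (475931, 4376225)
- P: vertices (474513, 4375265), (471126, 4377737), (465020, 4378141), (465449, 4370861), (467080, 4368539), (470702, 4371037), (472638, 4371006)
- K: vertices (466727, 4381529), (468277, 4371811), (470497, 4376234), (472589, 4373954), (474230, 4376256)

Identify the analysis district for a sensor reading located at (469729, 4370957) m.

Cast a ray rightward from (469729, 4370957). For each polygon, the edges (by vertex number in listed order) whose endpoints lie on opposite sides of northing = 4370957, where each meets that height, and whether that is right or left of the point:
M: 3–4 at easting≈468051.4 (left), 4–5 at easting≈468720.7 (left) → 0 crossings.
L: no edge straddles that height → 0 crossings.
X: no edge straddles that height → 0 crossings.
P: 3–4 at easting≈465443.3 (left), 5–6 at easting≈470586.0 (right) → 1 crossing.
K: no edge straddles that height → 0 crossings.
Only P has an odd count, so the point is inside P.

P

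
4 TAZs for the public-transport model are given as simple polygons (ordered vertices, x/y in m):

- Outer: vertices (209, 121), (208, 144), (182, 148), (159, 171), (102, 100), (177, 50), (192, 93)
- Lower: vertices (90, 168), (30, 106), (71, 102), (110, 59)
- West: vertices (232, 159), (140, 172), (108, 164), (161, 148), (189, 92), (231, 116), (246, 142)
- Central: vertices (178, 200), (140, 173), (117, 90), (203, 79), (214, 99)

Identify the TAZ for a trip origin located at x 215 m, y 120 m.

West

Cast a ray rightward from (215, 120). For each polygon, the edges (by vertex number in listed order) whose endpoints lie on opposite sides of y = 120, where each meets that height, and whether that is right or left of the point:
Outer: 4–5 at x≈118.1 (left), 7–1 at x≈208.4 (left) → 0 crossings.
Lower: 1–2 at x≈43.5 (left), 4–1 at x≈98.8 (left) → 0 crossings.
West: 4–5 at x≈175.0 (left), 6–7 at x≈233.3 (right) → 1 crossing.
Central: 2–3 at x≈125.3 (left), 5–1 at x≈206.5 (left) → 0 crossings.
Only West has an odd count, so the point is inside West.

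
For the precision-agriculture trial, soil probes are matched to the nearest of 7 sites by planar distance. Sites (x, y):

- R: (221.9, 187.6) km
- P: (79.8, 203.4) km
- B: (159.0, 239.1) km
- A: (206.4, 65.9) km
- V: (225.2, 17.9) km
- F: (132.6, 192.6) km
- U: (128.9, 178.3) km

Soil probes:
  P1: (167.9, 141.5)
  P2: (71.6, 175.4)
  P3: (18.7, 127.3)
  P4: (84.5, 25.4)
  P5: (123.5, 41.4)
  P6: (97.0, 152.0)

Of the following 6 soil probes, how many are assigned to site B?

P1 → U
P2 → P
P3 → P
P4 → A
P5 → A
P6 → U
0 of the 6 go to B.

0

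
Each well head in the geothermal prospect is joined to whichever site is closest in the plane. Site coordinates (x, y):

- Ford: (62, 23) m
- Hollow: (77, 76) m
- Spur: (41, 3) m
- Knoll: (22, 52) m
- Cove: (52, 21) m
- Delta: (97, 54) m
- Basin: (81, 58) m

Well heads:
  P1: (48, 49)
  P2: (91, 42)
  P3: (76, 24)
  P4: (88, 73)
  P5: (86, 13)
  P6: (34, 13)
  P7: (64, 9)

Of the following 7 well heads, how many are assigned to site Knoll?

1

P1 → Knoll
P2 → Delta
P3 → Ford
P4 → Hollow
P5 → Ford
P6 → Spur
P7 → Ford
1 of the 7 goes to Knoll.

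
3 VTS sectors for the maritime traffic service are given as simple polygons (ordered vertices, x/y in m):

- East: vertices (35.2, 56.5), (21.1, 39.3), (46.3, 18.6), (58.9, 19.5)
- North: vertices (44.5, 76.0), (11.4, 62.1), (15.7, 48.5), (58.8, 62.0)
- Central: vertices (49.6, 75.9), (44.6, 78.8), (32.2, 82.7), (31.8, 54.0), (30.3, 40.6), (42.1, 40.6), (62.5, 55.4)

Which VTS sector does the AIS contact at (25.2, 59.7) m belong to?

Cast a ray rightward from (25.2, 59.7). For each polygon, the edges (by vertex number in listed order) whose endpoints lie on opposite sides of y = 59.7, where each meets that height, and whether that is right or left of the point:
East: no edge straddles that height → 0 crossings.
North: 2–3 at x≈12.16 (left), 3–4 at x≈51.46 (right) → 1 crossing.
Central: 3–4 at x≈31.88 (right), 7–1 at x≈59.79 (right) → 2 crossings.
Only North has an odd count, so the point is inside North.

North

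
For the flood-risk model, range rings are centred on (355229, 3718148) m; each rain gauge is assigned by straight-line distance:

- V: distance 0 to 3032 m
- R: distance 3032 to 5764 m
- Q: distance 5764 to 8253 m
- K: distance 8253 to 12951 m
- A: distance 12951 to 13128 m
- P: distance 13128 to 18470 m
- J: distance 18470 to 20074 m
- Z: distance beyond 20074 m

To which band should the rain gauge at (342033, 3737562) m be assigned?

Distance = √((342033−355229)² + (3737562−3718148)²) = √(174134416.000 + 376903396.000) = 23474.195 m.
20074 ≤ 23474.195 < ∞ → Z.

Z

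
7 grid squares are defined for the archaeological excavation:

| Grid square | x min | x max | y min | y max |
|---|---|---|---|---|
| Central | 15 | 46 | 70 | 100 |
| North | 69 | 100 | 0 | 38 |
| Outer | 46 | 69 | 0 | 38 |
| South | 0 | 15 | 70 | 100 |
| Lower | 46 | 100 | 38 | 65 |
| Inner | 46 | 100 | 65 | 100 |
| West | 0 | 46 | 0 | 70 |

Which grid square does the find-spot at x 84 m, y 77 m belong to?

Inner

The point has x = 84 and y = 77.
Only Inner satisfies 46 ≤ x ≤ 100 and 65 ≤ y ≤ 100.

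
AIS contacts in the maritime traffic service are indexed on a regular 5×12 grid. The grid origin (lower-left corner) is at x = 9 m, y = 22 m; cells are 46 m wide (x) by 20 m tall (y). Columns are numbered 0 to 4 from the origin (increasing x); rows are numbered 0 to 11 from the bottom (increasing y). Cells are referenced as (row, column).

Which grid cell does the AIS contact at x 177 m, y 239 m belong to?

(10, 3)

Column index: ⌊(177 − 9) / 46⌋ = ⌊3.652⌋ = 3
Row offset from origin: ⌊(239 − 22) / 20⌋ = ⌊10.850⌋ = 10 → row 10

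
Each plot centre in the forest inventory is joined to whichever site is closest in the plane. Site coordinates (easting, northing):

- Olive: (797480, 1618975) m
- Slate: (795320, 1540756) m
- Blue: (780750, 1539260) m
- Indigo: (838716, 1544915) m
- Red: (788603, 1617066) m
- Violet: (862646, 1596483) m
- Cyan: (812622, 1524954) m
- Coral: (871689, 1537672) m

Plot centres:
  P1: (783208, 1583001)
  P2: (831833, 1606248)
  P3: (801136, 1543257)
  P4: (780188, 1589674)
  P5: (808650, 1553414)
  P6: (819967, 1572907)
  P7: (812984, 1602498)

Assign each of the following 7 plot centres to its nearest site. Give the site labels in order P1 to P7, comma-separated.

P1 → Red (d²=1189530250.00)
P2 → Violet (d²=1044796194.00)
P3 → Slate (d²=40080857.00)
P4 → Red (d²=821133889.00)
P5 → Slate (d²=337913864.00)
P6 → Indigo (d²=1135077065.00)
P7 → Olive (d²=511865545.00)

Red, Violet, Slate, Red, Slate, Indigo, Olive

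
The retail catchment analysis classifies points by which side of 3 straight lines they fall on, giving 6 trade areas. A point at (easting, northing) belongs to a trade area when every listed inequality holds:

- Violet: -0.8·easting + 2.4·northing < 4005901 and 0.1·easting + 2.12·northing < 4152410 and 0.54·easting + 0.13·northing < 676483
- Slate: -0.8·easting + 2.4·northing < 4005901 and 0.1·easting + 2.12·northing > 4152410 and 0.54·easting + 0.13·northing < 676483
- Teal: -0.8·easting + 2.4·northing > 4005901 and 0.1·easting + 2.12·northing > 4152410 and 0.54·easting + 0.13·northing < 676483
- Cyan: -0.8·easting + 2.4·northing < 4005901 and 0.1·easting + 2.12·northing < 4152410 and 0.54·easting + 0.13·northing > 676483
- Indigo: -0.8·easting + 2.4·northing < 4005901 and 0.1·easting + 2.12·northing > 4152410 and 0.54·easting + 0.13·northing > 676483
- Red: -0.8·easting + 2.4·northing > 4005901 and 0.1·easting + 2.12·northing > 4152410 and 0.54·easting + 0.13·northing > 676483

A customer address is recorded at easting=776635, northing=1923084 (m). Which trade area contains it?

Slate

-0.8·776635 + 2.4·1923084 = 3994093.600, which is < 4005901
0.1·776635 + 2.12·1923084 = 4154601.580, which is > 4152410
0.54·776635 + 0.13·1923084 = 669383.820, which is < 676483
This sign pattern matches Slate.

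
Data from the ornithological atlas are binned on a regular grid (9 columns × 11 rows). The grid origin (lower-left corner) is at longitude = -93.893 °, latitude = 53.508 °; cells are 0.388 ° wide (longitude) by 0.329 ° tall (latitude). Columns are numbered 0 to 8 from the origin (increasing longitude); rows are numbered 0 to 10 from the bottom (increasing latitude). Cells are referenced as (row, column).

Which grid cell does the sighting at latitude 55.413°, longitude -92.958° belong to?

Column index: ⌊(-92.958 − -93.893) / 0.388⌋ = ⌊2.410⌋ = 2
Row offset from origin: ⌊(55.413 − 53.508) / 0.329⌋ = ⌊5.790⌋ = 5 → row 5

(5, 2)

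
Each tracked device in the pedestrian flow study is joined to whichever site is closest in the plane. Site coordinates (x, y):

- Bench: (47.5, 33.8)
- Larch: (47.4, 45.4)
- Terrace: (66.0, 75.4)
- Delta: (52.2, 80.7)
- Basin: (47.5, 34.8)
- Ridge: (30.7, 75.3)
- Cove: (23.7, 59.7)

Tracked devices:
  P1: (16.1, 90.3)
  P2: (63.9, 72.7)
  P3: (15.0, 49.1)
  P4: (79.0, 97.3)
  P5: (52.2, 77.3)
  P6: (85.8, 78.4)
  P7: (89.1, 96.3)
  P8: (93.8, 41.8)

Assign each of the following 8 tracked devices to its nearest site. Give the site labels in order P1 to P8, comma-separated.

Ridge, Terrace, Cove, Terrace, Delta, Terrace, Terrace, Terrace

P1 → Ridge (d²=438.16)
P2 → Terrace (d²=11.70)
P3 → Cove (d²=188.05)
P4 → Terrace (d²=648.61)
P5 → Delta (d²=11.56)
P6 → Terrace (d²=401.04)
P7 → Terrace (d²=970.42)
P8 → Terrace (d²=1901.80)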